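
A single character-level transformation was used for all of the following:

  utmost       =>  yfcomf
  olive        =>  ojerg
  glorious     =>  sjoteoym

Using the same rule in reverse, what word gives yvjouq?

unlock

u(20)→y(24) and t(19)→f(5) fit y≡19x+8 (mod 26); the inverse of 19 mod 26 is 11. Treating letters as 0–25, the rule is x ↦ 19x + 8 (mod 26).
Undoing it on yvjouq: y(24)→11·(24−8)≡20=u; v(21)→11·(21−8)≡13=n; j(9)→11·(9−8)≡11=l; o(14)→11·(14−8)≡14=o; u(20)→11·(20−8)≡2=c; q(16)→11·(16−8)≡10=k (all mod 26).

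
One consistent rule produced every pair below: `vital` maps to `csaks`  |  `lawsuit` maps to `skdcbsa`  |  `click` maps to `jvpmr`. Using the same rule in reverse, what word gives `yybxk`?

round

Shifts by position in vital: pos 0: v→c (+7), pos 1: i→s (+10), pos 2: t→a (+7), pos 3: a→k (+10) — repeating every 2. A repeating key of period 2 is used — shifts +7, +10 over and over.
Reversing it on yybxk: y−7=r, y−10=o, b−7=u, x−10=n, k−7=d.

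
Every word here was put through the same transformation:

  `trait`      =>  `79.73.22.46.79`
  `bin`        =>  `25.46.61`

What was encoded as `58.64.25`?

The formula is n = 3×(alphabet index, a=1) + 19.
Undoing it on 58.64.25: 58→(58−19)÷3=13=m, 64→(64−19)÷3=15=o, 25→(25−19)÷3=2=b.

mob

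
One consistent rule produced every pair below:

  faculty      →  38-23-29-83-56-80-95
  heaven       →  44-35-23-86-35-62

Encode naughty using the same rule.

f(#6)→38 and a(#1)→23: differences scale by 3, so n = 3·pos + 20. With a=1..z=26, the number is 3·pos + 20.
For naughty: n=14→62, a=1→23, u=21→83, g=7→41, h=8→44, t=20→80, y=25→95.

62-23-83-41-44-80-95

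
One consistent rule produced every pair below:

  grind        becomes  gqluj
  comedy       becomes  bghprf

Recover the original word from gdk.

Read the word backwards and shift each letter +3.
Decoding gdk: shift back: g−3=d, d−3=a, k−3=h → dah; then reverse → had.

had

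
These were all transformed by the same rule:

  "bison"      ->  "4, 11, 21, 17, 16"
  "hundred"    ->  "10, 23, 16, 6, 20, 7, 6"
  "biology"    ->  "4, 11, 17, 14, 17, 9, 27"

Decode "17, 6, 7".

ode

Letters become their 1-based position plus 2 (so a→3, b→4, …).
Undoing it on 17, 6, 7: 17→(17−2)÷1=15=o, 6→(6−2)÷1=4=d, 7→(7−2)÷1=5=e.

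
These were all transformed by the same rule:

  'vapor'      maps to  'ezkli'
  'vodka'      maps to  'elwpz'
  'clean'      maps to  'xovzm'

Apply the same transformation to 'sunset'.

Each pair mirrors across the alphabet (v↔e, a↔z, p↔k): positions sum to 25. Each letter is replaced by its mirror in the alphabet: a↔z, b↔y, c↔x, and so on (the Atbash cipher).
For sunset: s↔h, u↔f, n↔m, s↔h, e↔v, t↔g.

hfmhvg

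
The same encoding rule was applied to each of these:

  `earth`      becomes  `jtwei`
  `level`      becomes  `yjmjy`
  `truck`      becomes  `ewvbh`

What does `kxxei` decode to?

booth

e(4)→j(9) and a(0)→t(19) fit y≡17x+19 (mod 26); the inverse of 17 mod 26 is 23. Treating letters as 0–25, the rule is x ↦ 17x + 19 (mod 26).
Undoing it on kxxei: k(10)→23·(10−19)≡1=b; x(23)→23·(23−19)≡14=o; x(23)→23·(23−19)≡14=o; e(4)→23·(4−19)≡19=t; i(8)→23·(8−19)≡7=h (all mod 26).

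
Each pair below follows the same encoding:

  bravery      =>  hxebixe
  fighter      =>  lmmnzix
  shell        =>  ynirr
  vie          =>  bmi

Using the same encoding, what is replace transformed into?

The shift depends on letter class: consonant b→h is +6, but vowel a→e is +4. Vowels shift forward by 4 and consonants shift forward by 6.
On replace: r(cons)+6=x, e(vowel)+4=i, p(cons)+6=v, l(cons)+6=r, a(vowel)+4=e, c(cons)+6=i, e(vowel)+4=i.

xivreii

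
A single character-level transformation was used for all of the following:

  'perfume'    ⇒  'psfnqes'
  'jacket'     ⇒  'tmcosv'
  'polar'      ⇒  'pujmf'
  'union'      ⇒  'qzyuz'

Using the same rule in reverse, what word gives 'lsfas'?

p(15)→p(15) and e(4)→s(18) fit y≡21x+12 (mod 26); the inverse of 21 mod 26 is 5. This is an affine cipher: with a=0,…,z=25, each position x becomes (21x+12) mod 26.
Undoing it on lsfas: l(11)→5·(11−12)≡21=v; s(18)→5·(18−12)≡4=e; f(5)→5·(5−12)≡17=r; a(0)→5·(0−12)≡18=s; s(18)→5·(18−12)≡4=e (all mod 26).

verse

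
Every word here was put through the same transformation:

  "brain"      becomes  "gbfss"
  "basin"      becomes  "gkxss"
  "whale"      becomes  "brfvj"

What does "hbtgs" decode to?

crown

Shifts by position in brain: pos 0: b→g (+5), pos 1: r→b (+10), pos 2: a→f (+5), pos 3: i→s (+10) — repeating every 2. It's a Vigenère-style cipher with numeric key [5,10]: position i shifts by key[i mod 2].
Undoing it on hbtgs: h−5=c, b−10=r, t−5=o, g−10=w, s−5=n.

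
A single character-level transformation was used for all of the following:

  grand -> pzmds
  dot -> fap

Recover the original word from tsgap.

dough

Read the word backwards and shift each letter +12.
Undoing it on tsgap: shift back: t−12=h, s−12=g, g−12=u, a−12=o, p−12=d → hguod; then reverse → dough.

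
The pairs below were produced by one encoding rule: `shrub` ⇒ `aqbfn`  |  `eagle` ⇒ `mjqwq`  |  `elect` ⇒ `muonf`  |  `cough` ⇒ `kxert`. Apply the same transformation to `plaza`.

In shrub: s→a is +8, h→q is +9, r→b is +10, u→f is +11 — the shift increases by 1 each position. Letter i (0-indexed) is shifted by i+8, so successive shifts are 8, 9, 10, ….
Applying it to plaza: p+8=x, l+9=u, a+10=k, z+11=k, a+12=m.

xukkm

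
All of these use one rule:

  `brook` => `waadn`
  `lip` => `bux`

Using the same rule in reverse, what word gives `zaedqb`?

person

The output letters match the input read backwards, each shifted +12: brook reversed is koorb. Read the word backwards and shift each letter +12.
Undoing it on zaedqb: shift back: z−12=n, a−12=o, e−12=s, d−12=r, q−12=e, b−12=p → nosrep; then reverse → person.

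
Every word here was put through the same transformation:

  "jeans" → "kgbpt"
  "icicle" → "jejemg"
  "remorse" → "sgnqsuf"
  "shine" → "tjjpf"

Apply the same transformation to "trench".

Shifts by position in jeans: pos 0: j→k (+1), pos 1: e→g (+2), pos 2: a→b (+1), pos 3: n→p (+2) — repeating every 2. It's a Vigenère-style cipher with numeric key [1,2]: position i shifts by key[i mod 2].
For trench: t+1=u, r+2=t, e+1=f, n+2=p, c+1=d, h+2=j.

utfpdj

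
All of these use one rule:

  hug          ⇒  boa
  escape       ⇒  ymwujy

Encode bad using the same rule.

Compare letters: h→b is +20, u→o is +20, g→a is +20 — a constant shift. Each letter is shifted forward by 20 in the alphabet (a Caesar shift of +20).
On bad: b+20=v, a+20=u, d+20=x.

vux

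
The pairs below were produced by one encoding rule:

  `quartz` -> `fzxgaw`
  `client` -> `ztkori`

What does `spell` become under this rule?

The output letters match the input read backwards, each shifted +6: quartz reversed is ztrauq. Two steps: reverse the string, then apply a Caesar shift of +6.
Applying it to spell: reverse → lleps; then shift: l+6=r, l+6=r, e+6=k, p+6=v, s+6=y.

rrkvy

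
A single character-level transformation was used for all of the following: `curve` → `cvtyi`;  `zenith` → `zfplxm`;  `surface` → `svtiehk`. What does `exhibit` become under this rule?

eyjlfnz

Letter i (0-indexed) is shifted by i+0, so successive shifts are 0, 1, 2, ….
For exhibit: e+0=e, x+1=y, h+2=j, i+3=l, b+4=f, i+5=n, t+6=z.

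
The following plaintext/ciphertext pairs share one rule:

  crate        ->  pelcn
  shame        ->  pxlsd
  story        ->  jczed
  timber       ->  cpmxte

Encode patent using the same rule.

eypela

Read the word backwards and shift each letter +11.
On patent: reverse → tnetap; then shift: t+11=e, n+11=y, e+11=p, t+11=e, a+11=l, p+11=a.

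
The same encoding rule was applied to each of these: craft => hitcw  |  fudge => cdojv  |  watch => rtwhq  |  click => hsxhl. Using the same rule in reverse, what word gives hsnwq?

c(2)→h(7) and r(17)→i(8) fit y≡7x+19 (mod 26); the inverse of 7 mod 26 is 15. Treating letters as 0–25, the rule is x ↦ 7x + 19 (mod 26).
Undoing it on hsnwq: h(7)→15·(7−19)≡2=c; s(18)→15·(18−19)≡11=l; n(13)→15·(13−19)≡14=o; w(22)→15·(22−19)≡19=t; q(16)→15·(16−19)≡7=h (all mod 26).

cloth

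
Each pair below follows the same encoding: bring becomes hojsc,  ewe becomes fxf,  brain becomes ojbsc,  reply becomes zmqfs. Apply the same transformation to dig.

hje

Read the word backwards and shift each letter +1.
Applying it to dig: reverse → gid; then shift: g+1=h, i+1=j, d+1=e.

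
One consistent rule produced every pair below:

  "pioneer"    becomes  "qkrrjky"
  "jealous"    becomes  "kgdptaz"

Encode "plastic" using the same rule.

qndwyoj

Letter i (0-indexed) is shifted by i+1, so successive shifts are 1, 2, 3, ….
On plastic: p+1=q, l+2=n, a+3=d, s+4=w, t+5=y, i+6=o, c+7=j.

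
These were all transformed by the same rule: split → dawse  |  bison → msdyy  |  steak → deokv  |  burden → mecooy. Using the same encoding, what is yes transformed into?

jod

Two shifts are in play — +10 for a/e/i/o/u, +11 for every other letter.
On yes: y(cons)+11=j, e(vowel)+10=o, s(cons)+11=d.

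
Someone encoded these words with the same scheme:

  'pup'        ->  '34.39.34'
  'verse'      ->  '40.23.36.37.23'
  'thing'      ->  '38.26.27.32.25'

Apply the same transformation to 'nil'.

32.27.30

Letters become their 1-based position plus 18 (so a→19, b→20, …).
For nil: n=14→32, i=9→27, l=12→30.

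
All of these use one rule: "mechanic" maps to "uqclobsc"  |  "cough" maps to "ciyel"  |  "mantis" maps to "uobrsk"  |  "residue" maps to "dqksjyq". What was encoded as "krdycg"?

m(12)→u(20) and e(4)→q(16) fit y≡7x+14 (mod 26); the inverse of 7 mod 26 is 15. This is an affine cipher: with a=0,…,z=25, each position x becomes (7x+14) mod 26.
Decoding krdycg: k(10)→15·(10−14)≡18=s; r(17)→15·(17−14)≡19=t; d(3)→15·(3−14)≡17=r; y(24)→15·(24−14)≡20=u; c(2)→15·(2−14)≡2=c; g(6)→15·(6−14)≡10=k (all mod 26).

struck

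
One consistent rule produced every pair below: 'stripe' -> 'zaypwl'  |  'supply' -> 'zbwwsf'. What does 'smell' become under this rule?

It's a constant shift of +7 (ROT7).
For smell: s+7=z, m+7=t, e+7=l, l+7=s, l+7=s.

ztlss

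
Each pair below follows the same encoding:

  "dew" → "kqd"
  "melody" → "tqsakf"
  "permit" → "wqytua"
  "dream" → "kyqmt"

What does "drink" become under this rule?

kyuur

The rule splits by letter class: vowels +12, consonants +7.
On drink: d(cons)+7=k, r(cons)+7=y, i(vowel)+12=u, n(cons)+7=u, k(cons)+7=r.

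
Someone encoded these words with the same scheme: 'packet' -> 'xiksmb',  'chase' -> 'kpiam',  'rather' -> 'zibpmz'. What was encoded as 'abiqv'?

Compare letters: p→x is +8, a→i is +8, c→k is +8 — a constant shift. This is a Caesar cipher with shift 8.
Decoding abiqv: a−8=s, b−8=t, i−8=a, q−8=i, v−8=n.

stain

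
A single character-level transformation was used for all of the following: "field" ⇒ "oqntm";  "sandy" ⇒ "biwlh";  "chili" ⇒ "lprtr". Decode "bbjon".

stage

It's a Vigenère-style cipher with numeric key [9,8]: position i shifts by key[i mod 2].
Reversing it on bbjon: b−9=s, b−8=t, j−9=a, o−8=g, n−9=e.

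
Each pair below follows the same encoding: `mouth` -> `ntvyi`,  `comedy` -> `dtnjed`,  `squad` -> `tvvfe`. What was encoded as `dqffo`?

clean

It's a Vigenère-style cipher with numeric key [1,5]: position i shifts by key[i mod 2].
Undoing it on dqffo: d−1=c, q−5=l, f−1=e, f−5=a, o−1=n.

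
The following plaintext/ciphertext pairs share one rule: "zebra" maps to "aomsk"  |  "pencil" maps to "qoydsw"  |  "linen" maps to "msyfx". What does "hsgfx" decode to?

Shifts by position in zebra: pos 0: z→a (+1), pos 1: e→o (+10), pos 2: b→m (+11), pos 3: r→s (+1), pos 4: a→k (+10) — repeating every 3. It's a Vigenère-style cipher with numeric key [1,10,11]: position i shifts by key[i mod 3].
Decoding hsgfx: h−1=g, s−10=i, g−11=v, f−1=e, x−10=n.

given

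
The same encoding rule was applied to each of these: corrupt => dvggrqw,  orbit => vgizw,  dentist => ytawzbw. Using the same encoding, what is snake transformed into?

banpt

c(2)→d(3) and o(14)→v(21) fit y≡21x+13 (mod 26); the inverse of 21 mod 26 is 5. Treating letters as 0–25, the rule is x ↦ 21x + 13 (mod 26).
Applying it to snake: s(18)→21·18+13≡1=b; n(13)→21·13+13≡0=a; a(0)→21·0+13≡13=n; k(10)→21·10+13≡15=p; e(4)→21·4+13≡19=t (all mod 26).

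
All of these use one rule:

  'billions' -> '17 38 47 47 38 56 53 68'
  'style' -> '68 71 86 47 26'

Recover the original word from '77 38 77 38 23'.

vivid

b(#2)→17 and i(#9)→38: differences scale by 3, so n = 3·pos + 11. Each letter becomes 3×(its alphabet position, a=1..z=26) + 11.
Undoing it on 77 38 77 38 23: 77→(77−11)÷3=22=v, 38→(38−11)÷3=9=i, 77→(77−11)÷3=22=v, 38→(38−11)÷3=9=i, 23→(23−11)÷3=4=d.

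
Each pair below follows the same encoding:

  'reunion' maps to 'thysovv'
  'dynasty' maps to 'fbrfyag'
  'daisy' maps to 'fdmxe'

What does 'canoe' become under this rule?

In reunion: r→t is +2, e→h is +3, u→y is +4, n→s is +5 — the shift increases by 1 each position. The shift increases by 1 at each position, starting from +2: 2, 3, 4, ….
For canoe: c+2=e, a+3=d, n+4=r, o+5=t, e+6=k.

edrtk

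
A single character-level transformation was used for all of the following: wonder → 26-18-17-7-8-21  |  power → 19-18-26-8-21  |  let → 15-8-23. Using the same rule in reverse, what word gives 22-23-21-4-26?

straw

w is letter #23 and maps to 26: an offset of 3. Each letter is replaced by its alphabet position (a=1..z=26) + 3.
Reversing it on 22-23-21-4-26: 22→(22−3)÷1=19=s, 23→(23−3)÷1=20=t, 21→(21−3)÷1=18=r, 4→(4−3)÷1=1=a, 26→(26−3)÷1=23=w.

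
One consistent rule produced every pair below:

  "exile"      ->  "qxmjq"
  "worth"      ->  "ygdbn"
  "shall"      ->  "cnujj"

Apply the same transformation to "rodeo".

dgrqg

e(4)→q(16) and x(23)→x(23) fit y≡25x+20 (mod 26); the inverse of 25 mod 26 is 25. This is an affine cipher: with a=0,…,z=25, each position x becomes (25x+20) mod 26.
For rodeo: r(17)→25·17+20≡3=d; o(14)→25·14+20≡6=g; d(3)→25·3+20≡17=r; e(4)→25·4+20≡16=q; o(14)→25·14+20≡6=g (all mod 26).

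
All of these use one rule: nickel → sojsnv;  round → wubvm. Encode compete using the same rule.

In nickel: n→s is +5, i→o is +6, c→j is +7, k→s is +8 — the shift increases by 1 each position. Letter i (0-indexed) is shifted by i+5, so successive shifts are 5, 6, 7, ….
Applying it to compete: c+5=h, o+6=u, m+7=t, p+8=x, e+9=n, t+10=d, e+11=p.

hutxndp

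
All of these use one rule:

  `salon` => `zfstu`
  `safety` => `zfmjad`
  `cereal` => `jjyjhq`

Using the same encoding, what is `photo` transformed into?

wmvyv

Shifts by position in salon: pos 0: s→z (+7), pos 1: a→f (+5), pos 2: l→s (+7), pos 3: o→t (+5) — repeating every 2. It's a Vigenère-style cipher with numeric key [7,5]: position i shifts by key[i mod 2].
Applying it to photo: p+7=w, h+5=m, o+7=v, t+5=y, o+7=v.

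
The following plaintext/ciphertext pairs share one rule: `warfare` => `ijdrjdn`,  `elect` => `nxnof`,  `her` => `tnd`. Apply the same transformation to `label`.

xjnnx

The shift depends on letter class: consonant w→i is +12, but vowel a→j is +9. Vowels shift forward by 9 and consonants shift forward by 12.
On label: l(cons)+12=x, a(vowel)+9=j, b(cons)+12=n, e(vowel)+9=n, l(cons)+12=x.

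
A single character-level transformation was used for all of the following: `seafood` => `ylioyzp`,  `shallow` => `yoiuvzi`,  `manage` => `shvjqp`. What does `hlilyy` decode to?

The shift increases by 1 at each position, starting from +6: 6, 7, 8, ….
Undoing it on hlilyy: h−6=b, l−7=e, i−8=a, l−9=c, y−10=o, y−11=n.

beacon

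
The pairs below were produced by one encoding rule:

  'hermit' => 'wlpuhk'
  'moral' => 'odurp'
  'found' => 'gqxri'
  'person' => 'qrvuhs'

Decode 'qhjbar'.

The output letters match the input read backwards, each shifted +3: hermit reversed is timreh. Read the word backwards and shift each letter +3.
Decoding qhjbar: shift back: q−3=n, h−3=e, j−3=g, b−3=y, a−3=x, r−3=o → negyxo; then reverse → oxygen.

oxygen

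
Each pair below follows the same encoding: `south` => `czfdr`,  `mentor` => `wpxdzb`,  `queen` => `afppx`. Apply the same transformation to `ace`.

lmp

Two shifts are in play — +11 for a/e/i/o/u, +10 for every other letter.
For ace: a(vowel)+11=l, c(cons)+10=m, e(vowel)+11=p.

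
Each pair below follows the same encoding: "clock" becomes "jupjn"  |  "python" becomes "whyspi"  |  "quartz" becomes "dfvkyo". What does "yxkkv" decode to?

terra

c(2)→j(9) and l(11)→u(20) fit y≡7x+21 (mod 26); the inverse of 7 mod 26 is 15. Treating letters as 0–25, the rule is x ↦ 7x + 21 (mod 26).
Reversing it on yxkkv: y(24)→15·(24−21)≡19=t; x(23)→15·(23−21)≡4=e; k(10)→15·(10−21)≡17=r; k(10)→15·(10−21)≡17=r; v(21)→15·(21−21)≡0=a (all mod 26).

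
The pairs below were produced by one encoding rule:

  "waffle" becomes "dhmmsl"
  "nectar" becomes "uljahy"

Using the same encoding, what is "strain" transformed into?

zayhpu

Compare letters: w→d is +7, a→h is +7, f→m is +7 — a constant shift. Every letter moves 7 places later in the alphabet, wrapping around z→a.
On strain: s+7=z, t+7=a, r+7=y, a+7=h, i+7=p, n+7=u.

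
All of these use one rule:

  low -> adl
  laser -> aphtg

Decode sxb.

dim

Compare letters: l→a is +15, o→d is +15, w→l is +15 — a constant shift. This is a Caesar cipher with shift 15.
Reversing it on sxb: s−15=d, x−15=i, b−15=m.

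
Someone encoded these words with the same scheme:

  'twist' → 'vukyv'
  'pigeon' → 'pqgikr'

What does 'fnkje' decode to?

child

The word is reversed, then every letter is shifted forward by 2.
Reversing it on fnkje: shift back: f−2=d, n−2=l, k−2=i, j−2=h, e−2=c → dlihc; then reverse → child.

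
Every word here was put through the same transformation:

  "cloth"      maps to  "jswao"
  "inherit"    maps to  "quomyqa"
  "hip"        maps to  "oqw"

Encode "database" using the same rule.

Vowels shift forward by 8 and consonants shift forward by 7.
For database: d(cons)+7=k, a(vowel)+8=i, t(cons)+7=a, a(vowel)+8=i, b(cons)+7=i, a(vowel)+8=i, s(cons)+7=z, e(vowel)+8=m.

kiaiiizm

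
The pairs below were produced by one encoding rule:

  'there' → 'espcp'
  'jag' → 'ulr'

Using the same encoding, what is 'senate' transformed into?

dpylep

Compare letters: t→e is +11, h→s is +11, e→p is +11 — a constant shift. It's a constant shift of +11 (ROT11).
On senate: s+11=d, e+11=p, n+11=y, a+11=l, t+11=e, e+11=p.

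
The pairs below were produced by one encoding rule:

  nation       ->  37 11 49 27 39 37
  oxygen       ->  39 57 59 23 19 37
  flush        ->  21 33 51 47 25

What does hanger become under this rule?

25 11 37 23 19 45

n(#14)→37 and a(#1)→11: differences scale by 2, so n = 2·pos + 9. Each letter becomes 2×(its alphabet position, a=1..z=26) + 9.
On hanger: h=8→25, a=1→11, n=14→37, g=7→23, e=5→19, r=18→45.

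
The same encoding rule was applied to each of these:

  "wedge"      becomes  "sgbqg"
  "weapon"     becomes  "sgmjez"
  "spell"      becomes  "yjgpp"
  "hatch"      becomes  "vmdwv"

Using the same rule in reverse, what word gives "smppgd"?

wallet

w(22)→s(18) and e(4)→g(6) fit y≡5x+12 (mod 26); the inverse of 5 mod 26 is 21. This is an affine cipher: with a=0,…,z=25, each position x becomes (5x+12) mod 26.
Undoing it on smppgd: s(18)→21·(18−12)≡22=w; m(12)→21·(12−12)≡0=a; p(15)→21·(15−12)≡11=l; p(15)→21·(15−12)≡11=l; g(6)→21·(6−12)≡4=e; d(3)→21·(3−12)≡19=t (all mod 26).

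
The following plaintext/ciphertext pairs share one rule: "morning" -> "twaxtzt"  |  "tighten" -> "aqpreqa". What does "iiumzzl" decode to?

Letter i (0-indexed) is shifted by i+7, so successive shifts are 7, 8, 9, ….
Decoding iiumzzl: i−7=b, i−8=a, u−9=l, m−10=c, z−11=o, z−12=n, l−13=y.

balcony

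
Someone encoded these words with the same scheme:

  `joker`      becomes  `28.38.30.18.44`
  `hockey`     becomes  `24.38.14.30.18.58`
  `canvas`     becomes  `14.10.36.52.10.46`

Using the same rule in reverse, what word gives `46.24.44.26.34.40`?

j(#10)→28 and o(#15)→38: differences scale by 2, so n = 2·pos + 8. Each letter becomes 2×(its alphabet position, a=1..z=26) + 8.
Reversing it on 46.24.44.26.34.40: 46→(46−8)÷2=19=s, 24→(24−8)÷2=8=h, 44→(44−8)÷2=18=r, 26→(26−8)÷2=9=i, 34→(34−8)÷2=13=m, 40→(40−8)÷2=16=p.

shrimp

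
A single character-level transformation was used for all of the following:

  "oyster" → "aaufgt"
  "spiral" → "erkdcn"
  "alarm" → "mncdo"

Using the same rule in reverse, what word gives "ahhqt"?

offer

It's a Vigenère-style cipher with numeric key [12,2,2]: position i shifts by key[i mod 3].
Reversing it on ahhqt: a−12=o, h−2=f, h−2=f, q−12=e, t−2=r.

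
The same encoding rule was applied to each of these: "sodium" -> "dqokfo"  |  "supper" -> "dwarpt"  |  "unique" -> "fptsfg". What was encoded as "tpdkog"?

Shifts by position in sodium: pos 0: s→d (+11), pos 1: o→q (+2), pos 2: d→o (+11), pos 3: i→k (+2) — repeating every 2. The shifts repeat in a cycle of length 2: positions 0,1,… shift by +11, +2, then the pattern repeats.
Reversing it on tpdkog: t−11=i, p−2=n, d−11=s, k−2=i, o−11=d, g−2=e.

inside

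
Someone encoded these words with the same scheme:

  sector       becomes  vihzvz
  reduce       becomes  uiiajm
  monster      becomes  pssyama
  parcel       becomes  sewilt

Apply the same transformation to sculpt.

vgzrwb

In sector: s→v is +3, e→i is +4, c→h is +5, t→z is +6 — the shift increases by 1 each position. Letter i (0-indexed) is shifted by i+3, so successive shifts are 3, 4, 5, ….
On sculpt: s+3=v, c+4=g, u+5=z, l+6=r, p+7=w, t+8=b.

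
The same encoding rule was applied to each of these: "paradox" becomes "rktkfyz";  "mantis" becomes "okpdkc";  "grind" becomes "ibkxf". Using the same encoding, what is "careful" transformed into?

A repeating key of period 2 is used — shifts +2, +10 over and over.
On careful: c+2=e, a+10=k, r+2=t, e+10=o, f+2=h, u+10=e, l+2=n.

ektohen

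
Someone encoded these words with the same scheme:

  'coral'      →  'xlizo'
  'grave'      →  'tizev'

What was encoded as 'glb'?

toy

Each pair mirrors across the alphabet (c↔x, o↔l, r↔i): positions sum to 25. Each letter is replaced by its mirror in the alphabet: a↔z, b↔y, c↔x, and so on (the Atbash cipher).
Decoding glb: g↔t, l↔o, b↔y.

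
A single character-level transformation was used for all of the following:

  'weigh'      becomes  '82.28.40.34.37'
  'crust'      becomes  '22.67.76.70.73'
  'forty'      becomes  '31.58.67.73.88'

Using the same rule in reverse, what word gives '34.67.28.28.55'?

Each letter becomes 3×(its alphabet position, a=1..z=26) + 13.
Reversing it on 34.67.28.28.55: 34→(34−13)÷3=7=g, 67→(67−13)÷3=18=r, 28→(28−13)÷3=5=e, 28→(28−13)÷3=5=e, 55→(55−13)÷3=14=n.

green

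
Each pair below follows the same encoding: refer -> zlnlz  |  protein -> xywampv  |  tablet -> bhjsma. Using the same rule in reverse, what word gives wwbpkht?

Shifts by position in refer: pos 0: r→z (+8), pos 1: e→l (+7), pos 2: f→n (+8), pos 3: e→l (+7) — repeating every 2. The shifts repeat in a cycle of length 2: positions 0,1,… shift by +8, +7, then the pattern repeats.
Reversing it on wwbpkht: w−8=o, w−7=p, b−8=t, p−7=i, k−8=c, h−7=a, t−8=l.

optical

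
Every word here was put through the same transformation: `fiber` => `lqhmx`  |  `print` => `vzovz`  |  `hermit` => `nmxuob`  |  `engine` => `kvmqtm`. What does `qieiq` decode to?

kayak

The shifts repeat in a cycle of length 2: positions 0,1,… shift by +6, +8, then the pattern repeats.
Reversing it on qieiq: q−6=k, i−8=a, e−6=y, i−8=a, q−6=k.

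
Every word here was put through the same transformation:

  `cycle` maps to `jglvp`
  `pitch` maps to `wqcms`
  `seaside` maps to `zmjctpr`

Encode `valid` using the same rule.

ciuso

Letter i (0-indexed) is shifted by i+7, so successive shifts are 7, 8, 9, ….
On valid: v+7=c, a+8=i, l+9=u, i+10=s, d+11=o.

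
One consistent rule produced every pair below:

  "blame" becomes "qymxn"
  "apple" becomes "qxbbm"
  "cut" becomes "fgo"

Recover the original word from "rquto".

chief

The output letters match the input read backwards, each shifted +12: blame reversed is emalb. The word is reversed, then every letter is shifted forward by 12.
Decoding rquto: shift back: r−12=f, q−12=e, u−12=i, t−12=h, o−12=c → feihc; then reverse → chief.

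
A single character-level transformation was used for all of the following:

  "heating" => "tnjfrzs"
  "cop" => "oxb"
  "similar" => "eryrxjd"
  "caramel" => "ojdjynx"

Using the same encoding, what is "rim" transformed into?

The shift depends on letter class: consonant h→t is +12, but vowel e→n is +9. Two shifts are in play — +9 for a/e/i/o/u, +12 for every other letter.
On rim: r(cons)+12=d, i(vowel)+9=r, m(cons)+12=y.

dry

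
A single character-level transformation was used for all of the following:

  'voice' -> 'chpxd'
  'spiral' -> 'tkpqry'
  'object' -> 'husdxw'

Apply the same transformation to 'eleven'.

dydcde

v(21)→c(2) and o(14)→h(7) fit y≡3x+17 (mod 26); the inverse of 3 mod 26 is 9. Treating letters as 0–25, the rule is x ↦ 3x + 17 (mod 26).
On eleven: e(4)→3·4+17≡3=d; l(11)→3·11+17≡24=y; e(4)→3·4+17≡3=d; v(21)→3·21+17≡2=c; e(4)→3·4+17≡3=d; n(13)→3·13+17≡4=e (all mod 26).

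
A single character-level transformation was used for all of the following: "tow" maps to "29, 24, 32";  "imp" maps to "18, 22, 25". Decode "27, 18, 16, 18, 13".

t is letter #20 and maps to 29: an offset of 9. Each letter is replaced by its alphabet position (a=1..z=26) + 9.
Reversing it on 27, 18, 16, 18, 13: 27→(27−9)÷1=18=r, 18→(18−9)÷1=9=i, 16→(16−9)÷1=7=g, 18→(18−9)÷1=9=i, 13→(13−9)÷1=4=d.

rigid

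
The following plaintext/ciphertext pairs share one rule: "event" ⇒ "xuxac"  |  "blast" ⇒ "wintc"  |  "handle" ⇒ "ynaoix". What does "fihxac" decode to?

e(4)→x(23) and v(21)→u(20) fit y≡9x+13 (mod 26); the inverse of 9 mod 26 is 3. Each letter's alphabet position (a=0..z=25) is mapped through 9·x+13 mod 26 — an affine cipher.
Reversing it on fihxac: f(5)→3·(5−13)≡2=c; i(8)→3·(8−13)≡11=l; h(7)→3·(7−13)≡8=i; x(23)→3·(23−13)≡4=e; a(0)→3·(0−13)≡13=n; c(2)→3·(2−13)≡19=t (all mod 26).

client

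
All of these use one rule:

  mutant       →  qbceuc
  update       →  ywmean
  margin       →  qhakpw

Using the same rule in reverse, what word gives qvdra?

mount

Shifts by position in mutant: pos 0: m→q (+4), pos 1: u→b (+7), pos 2: t→c (+9), pos 3: a→e (+4), pos 4: n→u (+7), pos 5: t→c (+9) — repeating every 3. It's a Vigenère-style cipher with numeric key [4,7,9]: position i shifts by key[i mod 3].
Reversing it on qvdra: q−4=m, v−7=o, d−9=u, r−4=n, a−7=t.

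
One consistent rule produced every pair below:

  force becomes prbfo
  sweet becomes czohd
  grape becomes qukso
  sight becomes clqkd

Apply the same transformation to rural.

Shifts by position in force: pos 0: f→p (+10), pos 1: o→r (+3), pos 2: r→b (+10), pos 3: c→f (+3) — repeating every 2. The shifts repeat in a cycle of length 2: positions 0,1,… shift by +10, +3, then the pattern repeats.
For rural: r+10=b, u+3=x, r+10=b, a+3=d, l+10=v.

bxbdv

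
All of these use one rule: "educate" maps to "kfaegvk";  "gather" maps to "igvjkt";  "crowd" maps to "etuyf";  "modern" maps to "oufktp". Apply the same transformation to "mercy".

oktea

The shift depends on letter class: consonant d→f is +2, but vowel e→k is +6. Two shifts are in play — +6 for a/e/i/o/u, +2 for every other letter.
Applying it to mercy: m(cons)+2=o, e(vowel)+6=k, r(cons)+2=t, c(cons)+2=e, y(cons)+2=a.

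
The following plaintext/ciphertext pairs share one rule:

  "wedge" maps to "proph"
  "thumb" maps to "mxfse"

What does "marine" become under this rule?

The word is reversed, then every letter is shifted forward by 11.
Applying it to marine: reverse → eniram; then shift: e+11=p, n+11=y, i+11=t, r+11=c, a+11=l, m+11=x.

pytclx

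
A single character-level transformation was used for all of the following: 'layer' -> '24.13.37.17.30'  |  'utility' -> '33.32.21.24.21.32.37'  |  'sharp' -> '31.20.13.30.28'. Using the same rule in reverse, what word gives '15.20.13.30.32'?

l is letter #12 and maps to 24: an offset of 12. Each letter is replaced by its alphabet position (a=1..z=26) + 12.
Reversing it on 15.20.13.30.32: 15→(15−12)÷1=3=c, 20→(20−12)÷1=8=h, 13→(13−12)÷1=1=a, 30→(30−12)÷1=18=r, 32→(32−12)÷1=20=t.

chart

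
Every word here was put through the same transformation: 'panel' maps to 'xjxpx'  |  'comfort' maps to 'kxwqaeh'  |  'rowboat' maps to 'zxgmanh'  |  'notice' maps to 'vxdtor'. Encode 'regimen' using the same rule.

In panel: p→x is +8, a→j is +9, n→x is +10, e→p is +11 — the shift increases by 1 each position. Each letter shifts forward by (position + 8), i.e. 8, 9, 10, … — the shift grows by one for each successive letter.
On regimen: r+8=z, e+9=n, g+10=q, i+11=t, m+12=y, e+13=r, n+14=b.

znqtyrb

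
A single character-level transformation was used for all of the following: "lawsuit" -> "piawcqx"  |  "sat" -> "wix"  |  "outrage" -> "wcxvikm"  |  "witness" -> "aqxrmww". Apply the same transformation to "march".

qivgl

The rule splits by letter class: vowels +8, consonants +4.
On march: m(cons)+4=q, a(vowel)+8=i, r(cons)+4=v, c(cons)+4=g, h(cons)+4=l.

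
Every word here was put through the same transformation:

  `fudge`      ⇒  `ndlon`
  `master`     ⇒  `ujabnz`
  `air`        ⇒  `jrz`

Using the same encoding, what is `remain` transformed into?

The rule splits by letter class: vowels +9, consonants +8.
For remain: r(cons)+8=z, e(vowel)+9=n, m(cons)+8=u, a(vowel)+9=j, i(vowel)+9=r, n(cons)+8=v.

znujrv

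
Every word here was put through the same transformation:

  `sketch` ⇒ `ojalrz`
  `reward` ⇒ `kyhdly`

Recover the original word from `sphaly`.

The output letters match the input read backwards, each shifted +7: sketch reversed is hcteks. Two steps: reverse the string, then apply a Caesar shift of +7.
Decoding sphaly: shift back: s−7=l, p−7=i, h−7=a, a−7=t, l−7=e, y−7=r → liater; then reverse → retail.

retail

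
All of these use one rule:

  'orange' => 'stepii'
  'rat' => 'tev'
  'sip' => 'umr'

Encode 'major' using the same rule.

oelst

The shift depends on letter class: consonant r→t is +2, but vowel o→s is +4. The rule splits by letter class: vowels +4, consonants +2.
On major: m(cons)+2=o, a(vowel)+4=e, j(cons)+2=l, o(vowel)+4=s, r(cons)+2=t.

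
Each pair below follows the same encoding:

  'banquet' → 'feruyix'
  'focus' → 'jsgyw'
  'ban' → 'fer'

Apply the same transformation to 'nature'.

Compare letters: b→f is +4, a→e is +4, n→r is +4 — a constant shift. It's a constant shift of +4 (ROT4).
Applying it to nature: n+4=r, a+4=e, t+4=x, u+4=y, r+4=v, e+4=i.

rexyvi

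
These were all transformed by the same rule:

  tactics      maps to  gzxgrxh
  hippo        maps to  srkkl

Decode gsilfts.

through

Each pair mirrors across the alphabet (t↔g, a↔z, c↔x): positions sum to 25. Each letter is replaced by its mirror in the alphabet: a↔z, b↔y, c↔x, and so on (the Atbash cipher).
Reversing it on gsilfts: g↔t, s↔h, i↔r, l↔o, f↔u, t↔g, s↔h.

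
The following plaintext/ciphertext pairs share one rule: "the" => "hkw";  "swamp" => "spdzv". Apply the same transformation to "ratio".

Read the word backwards and shift each letter +3.
For ratio: reverse → oitar; then shift: o+3=r, i+3=l, t+3=w, a+3=d, r+3=u.

rlwdu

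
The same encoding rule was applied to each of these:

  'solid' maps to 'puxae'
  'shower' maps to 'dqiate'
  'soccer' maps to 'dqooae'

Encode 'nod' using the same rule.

paz

Read the word backwards and shift each letter +12.
Applying it to nod: reverse → don; then shift: d+12=p, o+12=a, n+12=z.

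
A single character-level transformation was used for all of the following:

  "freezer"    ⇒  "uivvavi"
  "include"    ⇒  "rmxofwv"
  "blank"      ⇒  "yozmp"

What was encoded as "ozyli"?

labor

Each pair mirrors across the alphabet (f↔u, r↔i, e↔v): positions sum to 25. Each letter is replaced by its mirror in the alphabet: a↔z, b↔y, c↔x, and so on (the Atbash cipher).
Decoding ozyli: o↔l, z↔a, y↔b, l↔o, i↔r.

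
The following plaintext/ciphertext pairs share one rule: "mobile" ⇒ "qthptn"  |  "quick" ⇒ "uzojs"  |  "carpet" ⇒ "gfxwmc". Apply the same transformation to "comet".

In mobile: m→q is +4, o→t is +5, b→h is +6, i→p is +7 — the shift increases by 1 each position. Each letter shifts forward by (position + 4), i.e. 4, 5, 6, … — the shift grows by one for each successive letter.
On comet: c+4=g, o+5=t, m+6=s, e+7=l, t+8=b.

gtslb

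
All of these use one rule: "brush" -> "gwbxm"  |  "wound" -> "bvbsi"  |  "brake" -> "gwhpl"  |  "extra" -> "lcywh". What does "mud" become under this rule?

The shift depends on letter class: consonant b→g is +5, but vowel u→b is +7. Vowels shift forward by 7 and consonants shift forward by 5.
Applying it to mud: m(cons)+5=r, u(vowel)+7=b, d(cons)+5=i.

rbi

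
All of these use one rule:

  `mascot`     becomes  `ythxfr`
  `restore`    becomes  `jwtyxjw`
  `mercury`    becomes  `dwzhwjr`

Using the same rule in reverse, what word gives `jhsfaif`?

The output letters match the input read backwards, each shifted +5: mascot reversed is tocsam. Two steps: reverse the string, then apply a Caesar shift of +5.
Undoing it on jhsfaif: shift back: j−5=e, h−5=c, s−5=n, f−5=a, a−5=v, i−5=d, f−5=a → ecnavda; then reverse → advance.

advance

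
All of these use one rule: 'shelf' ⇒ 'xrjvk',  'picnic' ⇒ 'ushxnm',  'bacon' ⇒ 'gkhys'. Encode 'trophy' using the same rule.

Shifts by position in shelf: pos 0: s→x (+5), pos 1: h→r (+10), pos 2: e→j (+5), pos 3: l→v (+10) — repeating every 2. The shifts repeat in a cycle of length 2: positions 0,1,… shift by +5, +10, then the pattern repeats.
On trophy: t+5=y, r+10=b, o+5=t, p+10=z, h+5=m, y+10=i.

ybtzmi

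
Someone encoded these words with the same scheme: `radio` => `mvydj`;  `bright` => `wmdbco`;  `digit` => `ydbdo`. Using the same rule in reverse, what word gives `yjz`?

It's a constant shift of +21 (ROT21).
Undoing it on yjz: y−21=d, j−21=o, z−21=e.

doe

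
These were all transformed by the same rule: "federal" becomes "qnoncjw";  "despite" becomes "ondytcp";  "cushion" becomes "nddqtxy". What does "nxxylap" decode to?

It's a Vigenère-style cipher with numeric key [11,9]: position i shifts by key[i mod 2].
Reversing it on nxxylap: n−11=c, x−9=o, x−11=m, y−9=p, l−11=a, a−9=r, p−11=e.

compare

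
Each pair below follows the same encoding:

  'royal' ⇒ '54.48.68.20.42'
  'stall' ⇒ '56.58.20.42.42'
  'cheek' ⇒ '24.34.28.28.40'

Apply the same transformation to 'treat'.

The formula is n = 2×(alphabet index, a=1) + 18.
Applying it to treat: t=20→58, r=18→54, e=5→28, a=1→20, t=20→58.

58.54.28.20.58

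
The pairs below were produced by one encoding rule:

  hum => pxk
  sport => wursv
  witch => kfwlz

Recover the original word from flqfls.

Two steps: reverse the string, then apply a Caesar shift of +3.
Reversing it on flqfls: shift back: f−3=c, l−3=i, q−3=n, f−3=c, l−3=i, s−3=p → cincip; then reverse → picnic.

picnic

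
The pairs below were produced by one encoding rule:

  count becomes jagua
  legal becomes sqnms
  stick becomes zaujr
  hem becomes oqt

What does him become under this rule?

out

The shift depends on letter class: consonant c→j is +7, but vowel o→a is +12. Two shifts are in play — +12 for a/e/i/o/u, +7 for every other letter.
For him: h(cons)+7=o, i(vowel)+12=u, m(cons)+7=t.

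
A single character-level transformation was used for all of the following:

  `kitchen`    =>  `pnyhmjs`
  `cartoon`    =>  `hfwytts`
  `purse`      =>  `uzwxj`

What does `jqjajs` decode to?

Every letter moves 5 places later in the alphabet, wrapping around z→a.
Undoing it on jqjajs: j−5=e, q−5=l, j−5=e, a−5=v, j−5=e, s−5=n.

eleven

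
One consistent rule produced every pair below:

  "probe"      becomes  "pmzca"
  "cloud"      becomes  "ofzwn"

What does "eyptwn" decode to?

client

Read the word backwards and shift each letter +11.
Undoing it on eyptwn: shift back: e−11=t, y−11=n, p−11=e, t−11=i, w−11=l, n−11=c → tneilc; then reverse → client.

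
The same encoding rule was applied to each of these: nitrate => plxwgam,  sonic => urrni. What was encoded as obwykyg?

In nitrate: n→p is +2, i→l is +3, t→x is +4, r→w is +5 — the shift increases by 1 each position. Each letter shifts forward by (position + 2), i.e. 2, 3, 4, … — the shift grows by one for each successive letter.
Undoing it on obwykyg: o−2=m, b−3=y, w−4=s, y−5=t, k−6=e, y−7=r, g−8=y.

mystery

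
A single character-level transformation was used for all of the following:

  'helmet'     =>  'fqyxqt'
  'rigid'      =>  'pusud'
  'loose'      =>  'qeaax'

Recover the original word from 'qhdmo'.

carve

The output letters match the input read backwards, each shifted +12: helmet reversed is temleh. Read the word backwards and shift each letter +12.
Decoding qhdmo: shift back: q−12=e, h−12=v, d−12=r, m−12=a, o−12=c → evrac; then reverse → carve.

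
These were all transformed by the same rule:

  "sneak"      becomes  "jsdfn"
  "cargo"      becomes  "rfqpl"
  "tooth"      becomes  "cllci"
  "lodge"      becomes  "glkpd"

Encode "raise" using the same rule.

s(18)→j(9) and n(13)→s(18) fit y≡19x+5 (mod 26); the inverse of 19 mod 26 is 11. This is an affine cipher: with a=0,…,z=25, each position x becomes (19x+5) mod 26.
Applying it to raise: r(17)→19·17+5≡16=q; a(0)→19·0+5≡5=f; i(8)→19·8+5≡1=b; s(18)→19·18+5≡9=j; e(4)→19·4+5≡3=d (all mod 26).

qfbjd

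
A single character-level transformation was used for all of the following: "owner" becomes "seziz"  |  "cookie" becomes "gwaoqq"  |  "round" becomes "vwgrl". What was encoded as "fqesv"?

bison

Shifts by position in owner: pos 0: o→s (+4), pos 1: w→e (+8), pos 2: n→z (+12), pos 3: e→i (+4), pos 4: r→z (+8) — repeating every 3. It's a Vigenère-style cipher with numeric key [4,8,12]: position i shifts by key[i mod 3].
Undoing it on fqesv: f−4=b, q−8=i, e−12=s, s−4=o, v−8=n.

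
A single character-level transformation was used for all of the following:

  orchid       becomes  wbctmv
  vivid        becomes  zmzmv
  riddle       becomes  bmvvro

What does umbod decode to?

o(14)→w(22) and r(17)→b(1) fit y≡19x+16 (mod 26); the inverse of 19 mod 26 is 11. Each letter's alphabet position (a=0..z=25) is mapped through 19·x+16 mod 26 — an affine cipher.
Decoding umbod: u(20)→11·(20−16)≡18=s; m(12)→11·(12−16)≡8=i; b(1)→11·(1−16)≡17=r; o(14)→11·(14−16)≡4=e; d(3)→11·(3−16)≡13=n (all mod 26).

siren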